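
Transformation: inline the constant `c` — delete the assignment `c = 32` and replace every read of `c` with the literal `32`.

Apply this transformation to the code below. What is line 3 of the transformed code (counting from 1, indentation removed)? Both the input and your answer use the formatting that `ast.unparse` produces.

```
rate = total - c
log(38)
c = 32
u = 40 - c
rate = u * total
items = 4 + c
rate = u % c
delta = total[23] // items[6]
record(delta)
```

u = 40 - 32

Transformed code:
rate = total - 32
log(38)
u = 40 - 32
rate = u * total
items = 4 + 32
rate = u % 32
delta = total[23] // items[6]
record(delta)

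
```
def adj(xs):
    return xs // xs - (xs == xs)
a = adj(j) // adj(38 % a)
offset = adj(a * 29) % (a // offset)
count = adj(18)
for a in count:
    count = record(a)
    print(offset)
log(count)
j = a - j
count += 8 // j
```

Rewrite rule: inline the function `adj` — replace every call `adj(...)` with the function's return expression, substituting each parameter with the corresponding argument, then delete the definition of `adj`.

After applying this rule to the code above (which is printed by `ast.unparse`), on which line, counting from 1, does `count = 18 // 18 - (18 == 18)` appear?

Transformed code:
a = (j // j - (j == j)) // (38 % a // (38 % a) - (38 % a == 38 % a))
offset = (a * 29 // (a * 29) - (a * 29 == a * 29)) % (a // offset)
count = 18 // 18 - (18 == 18)
for a in count:
    count = record(a)
    print(offset)
log(count)
j = a - j
count += 8 // j

3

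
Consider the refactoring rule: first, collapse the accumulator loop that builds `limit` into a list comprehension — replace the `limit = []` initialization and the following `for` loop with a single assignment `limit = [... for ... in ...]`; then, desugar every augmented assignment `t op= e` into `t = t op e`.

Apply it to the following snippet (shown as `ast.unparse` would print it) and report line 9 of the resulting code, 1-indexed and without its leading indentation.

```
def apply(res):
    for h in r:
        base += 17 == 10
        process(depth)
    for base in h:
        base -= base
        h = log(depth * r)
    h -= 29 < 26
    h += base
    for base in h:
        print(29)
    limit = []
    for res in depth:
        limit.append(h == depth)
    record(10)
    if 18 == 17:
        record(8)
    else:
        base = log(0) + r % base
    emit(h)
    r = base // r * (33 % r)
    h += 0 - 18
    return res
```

Transformed code:
def apply(res):
    for h in r:
        base = base + (17 == 10)
        process(depth)
    for base in h:
        base = base - base
        h = log(depth * r)
    h = h - (29 < 26)
    h = h + base
    for base in h:
        print(29)
    limit = [h == depth for res in depth]
    record(10)
    if 18 == 17:
        record(8)
    else:
        base = log(0) + r % base
    emit(h)
    r = base // r * (33 % r)
    h = h + (0 - 18)
    return res

h = h + base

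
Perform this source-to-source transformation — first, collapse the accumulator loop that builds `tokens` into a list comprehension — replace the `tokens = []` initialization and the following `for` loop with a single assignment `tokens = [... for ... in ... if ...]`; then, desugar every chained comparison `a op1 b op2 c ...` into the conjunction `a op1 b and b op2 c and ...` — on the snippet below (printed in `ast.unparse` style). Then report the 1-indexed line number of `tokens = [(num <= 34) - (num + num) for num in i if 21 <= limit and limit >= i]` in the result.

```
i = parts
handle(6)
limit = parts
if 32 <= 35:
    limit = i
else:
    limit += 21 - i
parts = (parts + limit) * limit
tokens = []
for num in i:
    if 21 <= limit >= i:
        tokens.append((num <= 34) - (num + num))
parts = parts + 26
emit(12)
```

9

Transformed code:
i = parts
handle(6)
limit = parts
if 32 <= 35:
    limit = i
else:
    limit += 21 - i
parts = (parts + limit) * limit
tokens = [(num <= 34) - (num + num) for num in i if 21 <= limit and limit >= i]
parts = parts + 26
emit(12)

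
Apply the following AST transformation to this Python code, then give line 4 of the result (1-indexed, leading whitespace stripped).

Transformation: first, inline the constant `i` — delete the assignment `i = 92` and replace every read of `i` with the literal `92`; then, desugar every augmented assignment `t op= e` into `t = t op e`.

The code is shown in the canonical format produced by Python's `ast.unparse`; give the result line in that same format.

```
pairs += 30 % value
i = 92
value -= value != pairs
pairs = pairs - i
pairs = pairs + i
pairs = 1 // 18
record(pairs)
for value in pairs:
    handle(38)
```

pairs = pairs + 92

Transformed code:
pairs = pairs + 30 % value
value = value - (value != pairs)
pairs = pairs - 92
pairs = pairs + 92
pairs = 1 // 18
record(pairs)
for value in pairs:
    handle(38)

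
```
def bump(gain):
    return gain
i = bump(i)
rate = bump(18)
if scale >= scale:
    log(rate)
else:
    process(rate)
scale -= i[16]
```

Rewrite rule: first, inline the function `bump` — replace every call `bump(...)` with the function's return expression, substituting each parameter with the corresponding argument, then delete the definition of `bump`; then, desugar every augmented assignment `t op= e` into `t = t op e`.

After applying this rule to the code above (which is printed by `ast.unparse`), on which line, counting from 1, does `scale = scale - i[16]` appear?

Transformed code:
i = i
rate = 18
if scale >= scale:
    log(rate)
else:
    process(rate)
scale = scale - i[16]

7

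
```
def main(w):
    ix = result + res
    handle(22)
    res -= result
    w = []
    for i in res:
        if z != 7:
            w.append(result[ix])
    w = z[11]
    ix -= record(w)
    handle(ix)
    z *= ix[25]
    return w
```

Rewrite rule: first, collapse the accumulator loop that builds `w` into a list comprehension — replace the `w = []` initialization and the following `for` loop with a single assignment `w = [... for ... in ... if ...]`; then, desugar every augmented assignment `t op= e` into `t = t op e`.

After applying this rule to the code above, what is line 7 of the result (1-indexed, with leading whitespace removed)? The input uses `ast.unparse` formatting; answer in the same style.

Transformed code:
def main(w):
    ix = result + res
    handle(22)
    res = res - result
    w = [result[ix] for i in res if z != 7]
    w = z[11]
    ix = ix - record(w)
    handle(ix)
    z = z * ix[25]
    return w

ix = ix - record(w)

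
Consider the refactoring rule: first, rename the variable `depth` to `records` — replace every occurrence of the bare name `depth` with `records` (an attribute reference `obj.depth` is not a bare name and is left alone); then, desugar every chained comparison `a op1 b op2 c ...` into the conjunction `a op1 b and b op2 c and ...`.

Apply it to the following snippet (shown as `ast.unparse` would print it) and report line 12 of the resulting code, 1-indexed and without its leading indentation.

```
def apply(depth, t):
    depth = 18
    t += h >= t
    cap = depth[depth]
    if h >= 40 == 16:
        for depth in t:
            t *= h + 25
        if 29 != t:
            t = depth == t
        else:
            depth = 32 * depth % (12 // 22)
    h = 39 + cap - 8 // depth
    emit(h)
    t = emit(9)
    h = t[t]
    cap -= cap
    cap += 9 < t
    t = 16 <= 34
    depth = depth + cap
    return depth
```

Transformed code:
def apply(records, t):
    records = 18
    t += h >= t
    cap = records[records]
    if h >= 40 and 40 == 16:
        for records in t:
            t *= h + 25
        if 29 != t:
            t = records == t
        else:
            records = 32 * records % (12 // 22)
    h = 39 + cap - 8 // records
    emit(h)
    t = emit(9)
    h = t[t]
    cap -= cap
    cap += 9 < t
    t = 16 <= 34
    records = records + cap
    return records

h = 39 + cap - 8 // records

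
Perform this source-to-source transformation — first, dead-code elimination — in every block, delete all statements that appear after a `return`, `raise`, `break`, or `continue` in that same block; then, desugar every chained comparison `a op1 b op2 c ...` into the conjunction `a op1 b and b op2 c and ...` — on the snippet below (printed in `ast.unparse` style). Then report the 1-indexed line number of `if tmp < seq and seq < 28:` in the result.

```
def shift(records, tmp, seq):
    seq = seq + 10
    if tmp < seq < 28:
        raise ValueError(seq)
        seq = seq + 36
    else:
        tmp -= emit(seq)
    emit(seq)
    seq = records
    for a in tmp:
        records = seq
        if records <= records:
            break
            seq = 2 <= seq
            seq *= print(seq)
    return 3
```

3

Transformed code:
def shift(records, tmp, seq):
    seq = seq + 10
    if tmp < seq and seq < 28:
        raise ValueError(seq)
    else:
        tmp -= emit(seq)
    emit(seq)
    seq = records
    for a in tmp:
        records = seq
        if records <= records:
            break
    return 3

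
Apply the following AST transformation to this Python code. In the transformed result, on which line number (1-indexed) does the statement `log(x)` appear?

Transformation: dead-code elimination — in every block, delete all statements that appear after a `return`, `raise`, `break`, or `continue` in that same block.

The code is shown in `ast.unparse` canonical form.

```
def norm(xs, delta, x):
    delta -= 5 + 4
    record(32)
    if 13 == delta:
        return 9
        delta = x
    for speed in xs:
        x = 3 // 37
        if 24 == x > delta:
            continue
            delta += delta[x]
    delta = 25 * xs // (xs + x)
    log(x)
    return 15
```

Transformed code:
def norm(xs, delta, x):
    delta -= 5 + 4
    record(32)
    if 13 == delta:
        return 9
    for speed in xs:
        x = 3 // 37
        if 24 == x > delta:
            continue
    delta = 25 * xs // (xs + x)
    log(x)
    return 15

11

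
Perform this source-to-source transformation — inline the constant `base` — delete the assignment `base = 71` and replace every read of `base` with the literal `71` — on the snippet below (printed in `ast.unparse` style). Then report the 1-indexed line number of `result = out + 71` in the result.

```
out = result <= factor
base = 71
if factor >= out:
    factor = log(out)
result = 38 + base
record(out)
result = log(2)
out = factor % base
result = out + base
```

Transformed code:
out = result <= factor
if factor >= out:
    factor = log(out)
result = 38 + 71
record(out)
result = log(2)
out = factor % 71
result = out + 71

8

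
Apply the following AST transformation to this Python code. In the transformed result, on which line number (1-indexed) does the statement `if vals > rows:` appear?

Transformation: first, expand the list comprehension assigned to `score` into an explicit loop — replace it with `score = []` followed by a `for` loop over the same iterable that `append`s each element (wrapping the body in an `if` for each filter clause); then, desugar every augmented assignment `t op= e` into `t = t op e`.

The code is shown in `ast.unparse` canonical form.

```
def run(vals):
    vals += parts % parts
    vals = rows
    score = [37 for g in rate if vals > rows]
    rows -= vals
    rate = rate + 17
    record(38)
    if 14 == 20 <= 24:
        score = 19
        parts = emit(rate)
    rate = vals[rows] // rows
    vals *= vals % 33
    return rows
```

Transformed code:
def run(vals):
    vals = vals + parts % parts
    vals = rows
    score = []
    for g in rate:
        if vals > rows:
            score.append(37)
    rows = rows - vals
    rate = rate + 17
    record(38)
    if 14 == 20 <= 24:
        score = 19
        parts = emit(rate)
    rate = vals[rows] // rows
    vals = vals * (vals % 33)
    return rows

6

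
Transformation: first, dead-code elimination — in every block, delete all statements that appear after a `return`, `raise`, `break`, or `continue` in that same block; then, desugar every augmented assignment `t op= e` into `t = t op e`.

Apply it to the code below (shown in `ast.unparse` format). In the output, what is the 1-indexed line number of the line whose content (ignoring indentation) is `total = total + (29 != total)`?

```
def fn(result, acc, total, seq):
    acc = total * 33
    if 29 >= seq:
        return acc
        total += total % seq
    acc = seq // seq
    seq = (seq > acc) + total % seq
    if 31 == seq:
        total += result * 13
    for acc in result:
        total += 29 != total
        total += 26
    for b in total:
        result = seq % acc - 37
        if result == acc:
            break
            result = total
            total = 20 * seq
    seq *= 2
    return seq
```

10

Transformed code:
def fn(result, acc, total, seq):
    acc = total * 33
    if 29 >= seq:
        return acc
    acc = seq // seq
    seq = (seq > acc) + total % seq
    if 31 == seq:
        total = total + result * 13
    for acc in result:
        total = total + (29 != total)
        total = total + 26
    for b in total:
        result = seq % acc - 37
        if result == acc:
            break
    seq = seq * 2
    return seq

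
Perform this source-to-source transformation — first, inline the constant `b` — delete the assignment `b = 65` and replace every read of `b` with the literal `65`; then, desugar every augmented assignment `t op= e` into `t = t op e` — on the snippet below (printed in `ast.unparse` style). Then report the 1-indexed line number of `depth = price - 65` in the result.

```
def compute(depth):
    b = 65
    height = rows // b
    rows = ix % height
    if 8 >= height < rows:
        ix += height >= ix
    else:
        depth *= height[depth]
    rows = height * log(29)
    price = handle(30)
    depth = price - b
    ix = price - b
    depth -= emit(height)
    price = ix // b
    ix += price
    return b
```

Transformed code:
def compute(depth):
    height = rows // 65
    rows = ix % height
    if 8 >= height < rows:
        ix = ix + (height >= ix)
    else:
        depth = depth * height[depth]
    rows = height * log(29)
    price = handle(30)
    depth = price - 65
    ix = price - 65
    depth = depth - emit(height)
    price = ix // 65
    ix = ix + price
    return 65

10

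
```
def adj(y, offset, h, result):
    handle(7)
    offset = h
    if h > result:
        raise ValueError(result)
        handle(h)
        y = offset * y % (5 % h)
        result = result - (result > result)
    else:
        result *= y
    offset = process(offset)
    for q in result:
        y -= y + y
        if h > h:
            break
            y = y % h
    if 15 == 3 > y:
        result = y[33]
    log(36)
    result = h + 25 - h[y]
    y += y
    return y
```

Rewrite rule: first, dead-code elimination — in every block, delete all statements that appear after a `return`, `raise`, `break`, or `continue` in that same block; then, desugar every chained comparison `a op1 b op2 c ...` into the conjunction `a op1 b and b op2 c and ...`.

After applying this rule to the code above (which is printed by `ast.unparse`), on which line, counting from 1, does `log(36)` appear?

Transformed code:
def adj(y, offset, h, result):
    handle(7)
    offset = h
    if h > result:
        raise ValueError(result)
    else:
        result *= y
    offset = process(offset)
    for q in result:
        y -= y + y
        if h > h:
            break
    if 15 == 3 and 3 > y:
        result = y[33]
    log(36)
    result = h + 25 - h[y]
    y += y
    return y

15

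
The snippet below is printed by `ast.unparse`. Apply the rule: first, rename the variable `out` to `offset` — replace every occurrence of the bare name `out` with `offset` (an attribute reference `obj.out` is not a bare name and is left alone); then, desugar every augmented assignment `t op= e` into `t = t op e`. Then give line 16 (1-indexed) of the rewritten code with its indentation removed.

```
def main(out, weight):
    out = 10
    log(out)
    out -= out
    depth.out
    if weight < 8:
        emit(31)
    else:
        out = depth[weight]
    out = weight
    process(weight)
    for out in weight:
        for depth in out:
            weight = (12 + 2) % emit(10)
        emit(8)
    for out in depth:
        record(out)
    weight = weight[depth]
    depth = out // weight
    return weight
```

Transformed code:
def main(offset, weight):
    offset = 10
    log(offset)
    offset = offset - offset
    depth.out
    if weight < 8:
        emit(31)
    else:
        offset = depth[weight]
    offset = weight
    process(weight)
    for offset in weight:
        for depth in offset:
            weight = (12 + 2) % emit(10)
        emit(8)
    for offset in depth:
        record(offset)
    weight = weight[depth]
    depth = offset // weight
    return weight

for offset in depth:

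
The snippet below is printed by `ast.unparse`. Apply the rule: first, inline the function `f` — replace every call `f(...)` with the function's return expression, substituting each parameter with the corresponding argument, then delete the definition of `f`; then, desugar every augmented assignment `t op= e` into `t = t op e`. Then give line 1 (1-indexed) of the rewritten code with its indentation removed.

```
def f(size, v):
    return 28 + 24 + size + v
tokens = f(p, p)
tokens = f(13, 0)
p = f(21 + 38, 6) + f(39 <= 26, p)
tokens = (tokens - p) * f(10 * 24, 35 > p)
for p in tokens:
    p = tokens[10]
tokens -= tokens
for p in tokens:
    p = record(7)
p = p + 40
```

tokens = 28 + 24 + p + p

Transformed code:
tokens = 28 + 24 + p + p
tokens = 28 + 24 + 13 + 0
p = 28 + 24 + (21 + 38) + 6 + (28 + 24 + (39 <= 26) + p)
tokens = (tokens - p) * (28 + 24 + 10 * 24 + (35 > p))
for p in tokens:
    p = tokens[10]
tokens = tokens - tokens
for p in tokens:
    p = record(7)
p = p + 40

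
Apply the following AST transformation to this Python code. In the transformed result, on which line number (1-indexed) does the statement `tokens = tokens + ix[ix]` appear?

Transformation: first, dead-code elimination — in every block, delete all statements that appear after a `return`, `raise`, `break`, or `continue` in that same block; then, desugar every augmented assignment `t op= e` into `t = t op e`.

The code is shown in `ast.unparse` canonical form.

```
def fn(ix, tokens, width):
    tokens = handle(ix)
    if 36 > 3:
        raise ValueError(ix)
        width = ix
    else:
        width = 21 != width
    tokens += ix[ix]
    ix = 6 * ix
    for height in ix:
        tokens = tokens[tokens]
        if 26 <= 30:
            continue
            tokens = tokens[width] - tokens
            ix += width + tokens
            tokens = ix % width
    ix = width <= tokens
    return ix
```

7

Transformed code:
def fn(ix, tokens, width):
    tokens = handle(ix)
    if 36 > 3:
        raise ValueError(ix)
    else:
        width = 21 != width
    tokens = tokens + ix[ix]
    ix = 6 * ix
    for height in ix:
        tokens = tokens[tokens]
        if 26 <= 30:
            continue
    ix = width <= tokens
    return ix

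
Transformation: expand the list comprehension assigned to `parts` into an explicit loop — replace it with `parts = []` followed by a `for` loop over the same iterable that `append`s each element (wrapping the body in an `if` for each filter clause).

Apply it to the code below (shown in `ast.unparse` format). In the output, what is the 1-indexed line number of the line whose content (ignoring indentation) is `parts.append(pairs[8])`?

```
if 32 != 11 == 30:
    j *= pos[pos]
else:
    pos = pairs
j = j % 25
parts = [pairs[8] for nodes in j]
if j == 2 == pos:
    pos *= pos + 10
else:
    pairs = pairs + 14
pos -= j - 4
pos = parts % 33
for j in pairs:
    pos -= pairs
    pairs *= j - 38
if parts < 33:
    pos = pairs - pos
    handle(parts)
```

Transformed code:
if 32 != 11 == 30:
    j *= pos[pos]
else:
    pos = pairs
j = j % 25
parts = []
for nodes in j:
    parts.append(pairs[8])
if j == 2 == pos:
    pos *= pos + 10
else:
    pairs = pairs + 14
pos -= j - 4
pos = parts % 33
for j in pairs:
    pos -= pairs
    pairs *= j - 38
if parts < 33:
    pos = pairs - pos
    handle(parts)

8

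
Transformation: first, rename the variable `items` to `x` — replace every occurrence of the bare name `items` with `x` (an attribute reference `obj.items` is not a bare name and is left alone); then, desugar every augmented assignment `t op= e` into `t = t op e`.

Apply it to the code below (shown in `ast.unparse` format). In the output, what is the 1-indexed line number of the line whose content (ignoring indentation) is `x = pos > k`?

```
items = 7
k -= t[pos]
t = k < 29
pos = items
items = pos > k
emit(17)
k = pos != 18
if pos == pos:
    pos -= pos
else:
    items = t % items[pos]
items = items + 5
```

5

Transformed code:
x = 7
k = k - t[pos]
t = k < 29
pos = x
x = pos > k
emit(17)
k = pos != 18
if pos == pos:
    pos = pos - pos
else:
    x = t % x[pos]
x = x + 5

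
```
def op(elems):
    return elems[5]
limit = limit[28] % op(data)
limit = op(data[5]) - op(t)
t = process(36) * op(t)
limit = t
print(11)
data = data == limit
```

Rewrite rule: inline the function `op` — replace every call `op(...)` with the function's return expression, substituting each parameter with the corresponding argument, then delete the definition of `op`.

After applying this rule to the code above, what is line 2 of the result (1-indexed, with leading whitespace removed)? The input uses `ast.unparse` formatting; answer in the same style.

Transformed code:
limit = limit[28] % data[5]
limit = data[5][5] - t[5]
t = process(36) * t[5]
limit = t
print(11)
data = data == limit

limit = data[5][5] - t[5]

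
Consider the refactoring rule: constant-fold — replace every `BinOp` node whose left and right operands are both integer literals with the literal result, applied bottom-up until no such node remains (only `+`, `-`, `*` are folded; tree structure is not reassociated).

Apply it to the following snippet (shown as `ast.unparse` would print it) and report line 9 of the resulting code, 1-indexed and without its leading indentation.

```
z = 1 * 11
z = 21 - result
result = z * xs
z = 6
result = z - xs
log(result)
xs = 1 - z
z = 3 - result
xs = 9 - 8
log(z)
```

Transformed code:
z = 11
z = 21 - result
result = z * xs
z = 6
result = z - xs
log(result)
xs = 1 - z
z = 3 - result
xs = 1
log(z)

xs = 1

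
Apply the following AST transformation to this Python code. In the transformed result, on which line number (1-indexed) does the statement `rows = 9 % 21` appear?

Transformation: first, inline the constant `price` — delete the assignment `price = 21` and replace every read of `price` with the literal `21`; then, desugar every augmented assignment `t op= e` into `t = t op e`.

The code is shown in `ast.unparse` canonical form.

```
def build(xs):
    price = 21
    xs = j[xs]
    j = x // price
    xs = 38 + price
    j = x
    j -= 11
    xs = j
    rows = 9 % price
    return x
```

Transformed code:
def build(xs):
    xs = j[xs]
    j = x // 21
    xs = 38 + 21
    j = x
    j = j - 11
    xs = j
    rows = 9 % 21
    return x

8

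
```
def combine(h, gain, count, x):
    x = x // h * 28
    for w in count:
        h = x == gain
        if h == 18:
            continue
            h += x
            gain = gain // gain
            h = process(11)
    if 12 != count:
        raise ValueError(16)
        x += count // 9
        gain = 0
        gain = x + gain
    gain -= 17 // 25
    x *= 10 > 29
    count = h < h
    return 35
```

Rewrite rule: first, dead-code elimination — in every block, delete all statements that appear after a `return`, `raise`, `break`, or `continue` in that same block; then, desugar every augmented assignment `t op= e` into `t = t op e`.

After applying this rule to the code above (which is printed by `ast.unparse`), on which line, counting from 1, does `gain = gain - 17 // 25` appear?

9

Transformed code:
def combine(h, gain, count, x):
    x = x // h * 28
    for w in count:
        h = x == gain
        if h == 18:
            continue
    if 12 != count:
        raise ValueError(16)
    gain = gain - 17 // 25
    x = x * (10 > 29)
    count = h < h
    return 35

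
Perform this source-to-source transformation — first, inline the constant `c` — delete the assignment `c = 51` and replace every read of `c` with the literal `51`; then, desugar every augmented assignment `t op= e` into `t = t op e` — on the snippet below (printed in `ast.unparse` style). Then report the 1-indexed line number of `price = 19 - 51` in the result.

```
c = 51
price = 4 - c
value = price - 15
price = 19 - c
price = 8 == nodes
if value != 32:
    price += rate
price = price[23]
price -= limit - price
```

3

Transformed code:
price = 4 - 51
value = price - 15
price = 19 - 51
price = 8 == nodes
if value != 32:
    price = price + rate
price = price[23]
price = price - (limit - price)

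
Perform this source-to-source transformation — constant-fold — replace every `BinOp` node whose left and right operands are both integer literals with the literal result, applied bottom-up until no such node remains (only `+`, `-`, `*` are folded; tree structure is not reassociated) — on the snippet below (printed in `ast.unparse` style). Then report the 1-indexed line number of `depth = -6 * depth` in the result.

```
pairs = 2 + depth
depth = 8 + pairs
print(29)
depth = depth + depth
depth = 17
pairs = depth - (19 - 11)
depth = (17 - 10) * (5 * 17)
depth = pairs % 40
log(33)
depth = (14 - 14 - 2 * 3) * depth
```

10

Transformed code:
pairs = 2 + depth
depth = 8 + pairs
print(29)
depth = depth + depth
depth = 17
pairs = depth - 8
depth = 595
depth = pairs % 40
log(33)
depth = -6 * depth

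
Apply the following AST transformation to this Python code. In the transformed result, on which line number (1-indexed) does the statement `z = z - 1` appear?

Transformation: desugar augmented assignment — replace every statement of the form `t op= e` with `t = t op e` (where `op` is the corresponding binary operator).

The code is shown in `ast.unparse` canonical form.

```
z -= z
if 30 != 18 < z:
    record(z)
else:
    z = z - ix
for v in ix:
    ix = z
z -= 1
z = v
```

Transformed code:
z = z - z
if 30 != 18 < z:
    record(z)
else:
    z = z - ix
for v in ix:
    ix = z
z = z - 1
z = v

8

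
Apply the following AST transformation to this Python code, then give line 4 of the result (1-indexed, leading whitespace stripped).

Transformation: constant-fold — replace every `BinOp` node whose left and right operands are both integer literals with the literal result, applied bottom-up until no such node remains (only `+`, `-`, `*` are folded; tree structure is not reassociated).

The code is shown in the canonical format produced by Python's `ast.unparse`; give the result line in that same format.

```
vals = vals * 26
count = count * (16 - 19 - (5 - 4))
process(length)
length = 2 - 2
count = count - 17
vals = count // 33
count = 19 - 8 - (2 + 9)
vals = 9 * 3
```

Transformed code:
vals = vals * 26
count = count * -4
process(length)
length = 0
count = count - 17
vals = count // 33
count = 0
vals = 27

length = 0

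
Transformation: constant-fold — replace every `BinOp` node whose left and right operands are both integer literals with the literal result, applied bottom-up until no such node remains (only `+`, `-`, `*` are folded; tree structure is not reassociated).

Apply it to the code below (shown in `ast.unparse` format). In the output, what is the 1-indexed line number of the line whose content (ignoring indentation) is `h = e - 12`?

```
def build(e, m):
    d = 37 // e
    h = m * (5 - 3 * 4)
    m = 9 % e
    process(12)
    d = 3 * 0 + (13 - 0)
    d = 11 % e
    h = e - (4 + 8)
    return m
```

8

Transformed code:
def build(e, m):
    d = 37 // e
    h = m * -7
    m = 9 % e
    process(12)
    d = 13
    d = 11 % e
    h = e - 12
    return m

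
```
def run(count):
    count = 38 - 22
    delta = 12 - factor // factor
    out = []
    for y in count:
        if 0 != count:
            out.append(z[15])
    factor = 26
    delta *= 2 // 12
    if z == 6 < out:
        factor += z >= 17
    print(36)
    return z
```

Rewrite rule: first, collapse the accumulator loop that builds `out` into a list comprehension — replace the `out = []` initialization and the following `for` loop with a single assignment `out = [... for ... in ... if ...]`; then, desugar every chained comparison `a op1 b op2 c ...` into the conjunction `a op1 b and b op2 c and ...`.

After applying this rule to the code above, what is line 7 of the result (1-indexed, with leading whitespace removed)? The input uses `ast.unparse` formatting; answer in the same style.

if z == 6 and 6 < out:

Transformed code:
def run(count):
    count = 38 - 22
    delta = 12 - factor // factor
    out = [z[15] for y in count if 0 != count]
    factor = 26
    delta *= 2 // 12
    if z == 6 and 6 < out:
        factor += z >= 17
    print(36)
    return z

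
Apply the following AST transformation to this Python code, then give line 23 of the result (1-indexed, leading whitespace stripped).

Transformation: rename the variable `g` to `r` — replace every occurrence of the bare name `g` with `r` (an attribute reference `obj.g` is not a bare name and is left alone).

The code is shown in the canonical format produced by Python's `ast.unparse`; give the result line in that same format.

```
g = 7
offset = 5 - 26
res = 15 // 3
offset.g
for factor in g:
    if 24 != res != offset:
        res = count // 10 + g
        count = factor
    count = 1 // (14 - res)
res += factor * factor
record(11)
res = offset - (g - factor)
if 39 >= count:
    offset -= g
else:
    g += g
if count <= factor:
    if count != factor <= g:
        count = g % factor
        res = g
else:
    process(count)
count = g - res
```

Transformed code:
r = 7
offset = 5 - 26
res = 15 // 3
offset.g
for factor in r:
    if 24 != res != offset:
        res = count // 10 + r
        count = factor
    count = 1 // (14 - res)
res += factor * factor
record(11)
res = offset - (r - factor)
if 39 >= count:
    offset -= r
else:
    r += r
if count <= factor:
    if count != factor <= r:
        count = r % factor
        res = r
else:
    process(count)
count = r - res

count = r - res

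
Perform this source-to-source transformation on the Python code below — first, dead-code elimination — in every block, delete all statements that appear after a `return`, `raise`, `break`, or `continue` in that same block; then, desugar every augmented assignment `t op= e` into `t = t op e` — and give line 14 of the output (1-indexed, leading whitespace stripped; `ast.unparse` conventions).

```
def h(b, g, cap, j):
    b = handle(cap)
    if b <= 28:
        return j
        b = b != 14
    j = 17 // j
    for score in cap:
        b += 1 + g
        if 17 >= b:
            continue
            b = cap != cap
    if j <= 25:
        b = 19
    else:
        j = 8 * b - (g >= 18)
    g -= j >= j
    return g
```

Transformed code:
def h(b, g, cap, j):
    b = handle(cap)
    if b <= 28:
        return j
    j = 17 // j
    for score in cap:
        b = b + (1 + g)
        if 17 >= b:
            continue
    if j <= 25:
        b = 19
    else:
        j = 8 * b - (g >= 18)
    g = g - (j >= j)
    return g

g = g - (j >= j)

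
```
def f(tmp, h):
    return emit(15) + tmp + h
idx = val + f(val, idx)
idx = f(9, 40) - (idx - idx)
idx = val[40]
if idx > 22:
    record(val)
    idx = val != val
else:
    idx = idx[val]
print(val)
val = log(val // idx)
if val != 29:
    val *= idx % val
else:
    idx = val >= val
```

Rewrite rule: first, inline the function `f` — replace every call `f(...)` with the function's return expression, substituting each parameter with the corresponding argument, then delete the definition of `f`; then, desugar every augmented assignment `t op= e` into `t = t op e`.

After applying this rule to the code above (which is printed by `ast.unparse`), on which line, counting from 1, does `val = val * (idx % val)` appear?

12

Transformed code:
idx = val + (emit(15) + val + idx)
idx = emit(15) + 9 + 40 - (idx - idx)
idx = val[40]
if idx > 22:
    record(val)
    idx = val != val
else:
    idx = idx[val]
print(val)
val = log(val // idx)
if val != 29:
    val = val * (idx % val)
else:
    idx = val >= val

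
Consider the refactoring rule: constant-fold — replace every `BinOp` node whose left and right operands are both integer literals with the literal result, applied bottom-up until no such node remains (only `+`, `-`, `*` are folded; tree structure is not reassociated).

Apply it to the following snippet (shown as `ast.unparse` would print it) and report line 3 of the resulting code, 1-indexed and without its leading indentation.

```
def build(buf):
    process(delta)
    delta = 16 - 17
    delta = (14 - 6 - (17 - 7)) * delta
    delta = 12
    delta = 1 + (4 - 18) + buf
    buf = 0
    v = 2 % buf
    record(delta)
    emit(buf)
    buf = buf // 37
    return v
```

Transformed code:
def build(buf):
    process(delta)
    delta = -1
    delta = -2 * delta
    delta = 12
    delta = -13 + buf
    buf = 0
    v = 2 % buf
    record(delta)
    emit(buf)
    buf = buf // 37
    return v

delta = -1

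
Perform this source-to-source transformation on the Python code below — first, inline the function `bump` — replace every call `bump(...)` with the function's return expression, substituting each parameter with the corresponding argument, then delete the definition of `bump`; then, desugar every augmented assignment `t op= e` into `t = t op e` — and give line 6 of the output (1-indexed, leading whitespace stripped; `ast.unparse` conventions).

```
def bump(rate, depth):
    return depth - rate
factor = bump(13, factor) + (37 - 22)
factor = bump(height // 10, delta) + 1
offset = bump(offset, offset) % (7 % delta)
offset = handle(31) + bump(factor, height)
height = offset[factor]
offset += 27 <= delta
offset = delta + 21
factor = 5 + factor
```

Transformed code:
factor = factor - 13 + (37 - 22)
factor = delta - height // 10 + 1
offset = (offset - offset) % (7 % delta)
offset = handle(31) + (height - factor)
height = offset[factor]
offset = offset + (27 <= delta)
offset = delta + 21
factor = 5 + factor

offset = offset + (27 <= delta)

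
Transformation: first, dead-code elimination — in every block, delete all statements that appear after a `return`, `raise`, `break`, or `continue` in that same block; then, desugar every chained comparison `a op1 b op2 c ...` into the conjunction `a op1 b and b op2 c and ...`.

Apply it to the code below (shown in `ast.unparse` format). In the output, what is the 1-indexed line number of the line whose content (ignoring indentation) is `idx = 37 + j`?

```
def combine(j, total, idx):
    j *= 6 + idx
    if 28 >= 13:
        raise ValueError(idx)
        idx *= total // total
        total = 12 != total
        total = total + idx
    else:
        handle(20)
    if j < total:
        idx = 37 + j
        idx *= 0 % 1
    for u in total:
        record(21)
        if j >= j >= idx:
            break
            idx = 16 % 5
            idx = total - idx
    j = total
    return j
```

8

Transformed code:
def combine(j, total, idx):
    j *= 6 + idx
    if 28 >= 13:
        raise ValueError(idx)
    else:
        handle(20)
    if j < total:
        idx = 37 + j
        idx *= 0 % 1
    for u in total:
        record(21)
        if j >= j and j >= idx:
            break
    j = total
    return j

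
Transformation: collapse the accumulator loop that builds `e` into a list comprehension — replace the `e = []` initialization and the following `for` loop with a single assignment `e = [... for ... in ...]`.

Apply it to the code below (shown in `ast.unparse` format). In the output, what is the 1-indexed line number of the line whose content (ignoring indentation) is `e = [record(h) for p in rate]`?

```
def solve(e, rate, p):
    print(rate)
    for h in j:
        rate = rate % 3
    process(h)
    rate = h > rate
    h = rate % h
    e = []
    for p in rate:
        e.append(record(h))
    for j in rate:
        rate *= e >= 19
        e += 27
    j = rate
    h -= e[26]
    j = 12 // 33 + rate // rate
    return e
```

Transformed code:
def solve(e, rate, p):
    print(rate)
    for h in j:
        rate = rate % 3
    process(h)
    rate = h > rate
    h = rate % h
    e = [record(h) for p in rate]
    for j in rate:
        rate *= e >= 19
        e += 27
    j = rate
    h -= e[26]
    j = 12 // 33 + rate // rate
    return e

8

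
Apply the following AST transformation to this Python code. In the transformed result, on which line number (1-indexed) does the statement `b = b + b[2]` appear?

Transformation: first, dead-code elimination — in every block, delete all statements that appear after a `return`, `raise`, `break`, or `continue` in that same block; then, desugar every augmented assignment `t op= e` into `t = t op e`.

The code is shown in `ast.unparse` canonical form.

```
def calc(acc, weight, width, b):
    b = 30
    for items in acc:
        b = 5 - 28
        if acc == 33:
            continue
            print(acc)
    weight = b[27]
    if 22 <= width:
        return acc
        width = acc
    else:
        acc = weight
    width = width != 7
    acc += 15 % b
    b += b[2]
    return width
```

Transformed code:
def calc(acc, weight, width, b):
    b = 30
    for items in acc:
        b = 5 - 28
        if acc == 33:
            continue
    weight = b[27]
    if 22 <= width:
        return acc
    else:
        acc = weight
    width = width != 7
    acc = acc + 15 % b
    b = b + b[2]
    return width

14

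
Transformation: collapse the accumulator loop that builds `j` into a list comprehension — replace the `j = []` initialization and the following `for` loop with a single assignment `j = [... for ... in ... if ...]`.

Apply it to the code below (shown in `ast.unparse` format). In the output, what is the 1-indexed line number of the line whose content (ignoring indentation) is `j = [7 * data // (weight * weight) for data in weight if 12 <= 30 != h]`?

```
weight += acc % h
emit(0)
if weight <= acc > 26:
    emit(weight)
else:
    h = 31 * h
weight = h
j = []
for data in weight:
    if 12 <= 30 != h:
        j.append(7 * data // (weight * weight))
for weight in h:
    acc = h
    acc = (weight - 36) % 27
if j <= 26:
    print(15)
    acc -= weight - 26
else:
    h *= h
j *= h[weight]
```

8

Transformed code:
weight += acc % h
emit(0)
if weight <= acc > 26:
    emit(weight)
else:
    h = 31 * h
weight = h
j = [7 * data // (weight * weight) for data in weight if 12 <= 30 != h]
for weight in h:
    acc = h
    acc = (weight - 36) % 27
if j <= 26:
    print(15)
    acc -= weight - 26
else:
    h *= h
j *= h[weight]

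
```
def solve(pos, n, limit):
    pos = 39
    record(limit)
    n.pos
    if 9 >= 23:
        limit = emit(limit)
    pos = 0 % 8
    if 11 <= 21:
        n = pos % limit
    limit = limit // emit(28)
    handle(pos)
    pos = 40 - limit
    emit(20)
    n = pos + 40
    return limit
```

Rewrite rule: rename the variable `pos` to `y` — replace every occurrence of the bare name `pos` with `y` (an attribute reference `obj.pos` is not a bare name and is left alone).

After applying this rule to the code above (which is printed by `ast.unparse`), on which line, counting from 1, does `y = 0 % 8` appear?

7

Transformed code:
def solve(y, n, limit):
    y = 39
    record(limit)
    n.pos
    if 9 >= 23:
        limit = emit(limit)
    y = 0 % 8
    if 11 <= 21:
        n = y % limit
    limit = limit // emit(28)
    handle(y)
    y = 40 - limit
    emit(20)
    n = y + 40
    return limit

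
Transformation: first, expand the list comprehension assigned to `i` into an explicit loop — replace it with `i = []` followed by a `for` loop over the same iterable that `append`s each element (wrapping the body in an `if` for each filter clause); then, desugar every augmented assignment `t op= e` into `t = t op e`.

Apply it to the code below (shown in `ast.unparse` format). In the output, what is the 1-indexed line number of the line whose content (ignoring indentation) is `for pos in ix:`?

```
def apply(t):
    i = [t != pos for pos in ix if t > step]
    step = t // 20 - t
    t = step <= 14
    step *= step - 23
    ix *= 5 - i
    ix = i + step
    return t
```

3

Transformed code:
def apply(t):
    i = []
    for pos in ix:
        if t > step:
            i.append(t != pos)
    step = t // 20 - t
    t = step <= 14
    step = step * (step - 23)
    ix = ix * (5 - i)
    ix = i + step
    return t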